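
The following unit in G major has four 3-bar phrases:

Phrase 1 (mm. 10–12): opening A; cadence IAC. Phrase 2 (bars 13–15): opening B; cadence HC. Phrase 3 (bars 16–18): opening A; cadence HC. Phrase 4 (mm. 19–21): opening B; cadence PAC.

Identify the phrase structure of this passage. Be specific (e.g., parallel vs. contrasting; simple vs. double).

parallel double period

Four phrases in two halves: the first half (mm. 10–15) ends with a half cadence, the second (mm. 16-21) with a perfect authentic cadence — a large antecedent–consequent pair, i.e. a double period.
Phrase 3 begins with the same material as phrase 1, making it parallel.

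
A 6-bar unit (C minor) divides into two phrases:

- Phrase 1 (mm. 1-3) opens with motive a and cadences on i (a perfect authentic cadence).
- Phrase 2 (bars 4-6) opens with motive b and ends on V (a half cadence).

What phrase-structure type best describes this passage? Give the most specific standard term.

phrase group

The second phrase closes with a half cadence, which is not stronger than the first phrase's perfect authentic cadence; without a weak→strong cadential pair there is no antecedent–consequent relationship, so this is a phrase group rather than a period.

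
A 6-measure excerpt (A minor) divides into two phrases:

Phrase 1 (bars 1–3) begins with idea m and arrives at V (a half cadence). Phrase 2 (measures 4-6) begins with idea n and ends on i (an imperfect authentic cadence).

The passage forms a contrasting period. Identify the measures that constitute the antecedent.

measures 1–3

The antecedent is the phrase ending with the weaker cadence (half cadence, phrase 1) and the consequent the one ending more conclusively (imperfect authentic cadence, phrase 2); the antecedent is bars 1–3.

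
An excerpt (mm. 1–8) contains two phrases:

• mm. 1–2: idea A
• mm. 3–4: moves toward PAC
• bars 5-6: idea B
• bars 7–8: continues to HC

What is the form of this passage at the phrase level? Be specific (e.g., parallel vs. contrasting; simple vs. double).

phrase group

The second phrase closes with a half cadence, which is not stronger than the first phrase's perfect authentic cadence; without a weak→strong cadential pair there is no antecedent–consequent relationship, so this is a phrase group rather than a period.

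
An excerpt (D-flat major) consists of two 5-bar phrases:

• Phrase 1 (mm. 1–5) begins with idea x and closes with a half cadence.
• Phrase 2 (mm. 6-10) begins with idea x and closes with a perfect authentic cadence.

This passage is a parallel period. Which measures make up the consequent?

The antecedent is the phrase ending with the weaker cadence (half cadence, phrase 1) and the consequent the one ending more conclusively (perfect authentic cadence, phrase 2); the consequent is mm. 6–10.

measures 6–10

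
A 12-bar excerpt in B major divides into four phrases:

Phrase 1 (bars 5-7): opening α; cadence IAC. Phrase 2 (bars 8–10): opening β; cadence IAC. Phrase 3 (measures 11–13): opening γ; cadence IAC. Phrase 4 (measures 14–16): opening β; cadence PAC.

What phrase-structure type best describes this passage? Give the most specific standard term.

Four phrases in two halves: the first half (mm. 5–10) ends with an imperfect authentic cadence, the second (measures 11–16) with a perfect authentic cadence — a large antecedent–consequent pair, i.e. a double period.
Phrase 3 begins with different material from phrase 1, making it contrasting.

contrasting double period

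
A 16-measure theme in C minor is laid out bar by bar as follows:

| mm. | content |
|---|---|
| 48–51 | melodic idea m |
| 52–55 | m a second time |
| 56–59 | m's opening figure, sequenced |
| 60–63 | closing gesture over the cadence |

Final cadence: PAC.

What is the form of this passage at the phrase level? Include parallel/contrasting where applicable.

sentence

Basic idea (bars 48–51) + its repetition (mm. 52-55) form the presentation; fragmentation and cadence (bars 56-63) form the continuation — the 16-bar whole is a sentence.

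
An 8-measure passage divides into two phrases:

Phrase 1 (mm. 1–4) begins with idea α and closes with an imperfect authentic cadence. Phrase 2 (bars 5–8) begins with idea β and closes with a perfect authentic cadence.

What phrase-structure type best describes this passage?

contrasting period

Phrase 1 ends with an imperfect authentic cadence (weaker) and phrase 2 with a perfect authentic cadence (stronger): antecedent + consequent = a period.
The two phrases open with different material (α / β), so the period is contrasting.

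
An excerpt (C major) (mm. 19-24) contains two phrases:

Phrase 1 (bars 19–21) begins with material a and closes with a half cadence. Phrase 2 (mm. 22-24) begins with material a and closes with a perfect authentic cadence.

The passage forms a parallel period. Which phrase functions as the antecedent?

phrase 1

The phrase ending with the weaker cadence (half cadence) is the antecedent; the one ending more conclusively (perfect authentic cadence) is the consequent. The antecedent is phrase 1.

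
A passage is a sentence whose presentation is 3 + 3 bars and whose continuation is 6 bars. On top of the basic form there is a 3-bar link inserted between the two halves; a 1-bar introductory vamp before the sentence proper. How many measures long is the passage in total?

Basic sentence: 3 + 3 + 6 = 12 bars.
12 (basic form) + 3 (link) + 1 (introduction) = 16.

16 measures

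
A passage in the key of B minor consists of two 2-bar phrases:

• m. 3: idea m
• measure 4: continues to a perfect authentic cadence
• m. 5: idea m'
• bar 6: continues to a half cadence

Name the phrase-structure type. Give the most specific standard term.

phrase group

The second phrase closes with a half cadence, which is not stronger than the first phrase's perfect authentic cadence; without a weak→strong cadential pair there is no antecedent–consequent relationship, so this is a phrase group rather than a period.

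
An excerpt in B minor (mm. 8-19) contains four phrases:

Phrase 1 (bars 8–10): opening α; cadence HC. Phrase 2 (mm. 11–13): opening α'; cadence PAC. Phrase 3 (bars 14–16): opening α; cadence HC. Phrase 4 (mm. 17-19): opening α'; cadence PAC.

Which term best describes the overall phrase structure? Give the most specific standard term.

The cadence pattern HC–PAC–HC–PAC is weak–strong twice, and phrases 3–4 restate phrases 1–2: a period heard twice, not a double period (which would end weakly at phrase 2).

repeated period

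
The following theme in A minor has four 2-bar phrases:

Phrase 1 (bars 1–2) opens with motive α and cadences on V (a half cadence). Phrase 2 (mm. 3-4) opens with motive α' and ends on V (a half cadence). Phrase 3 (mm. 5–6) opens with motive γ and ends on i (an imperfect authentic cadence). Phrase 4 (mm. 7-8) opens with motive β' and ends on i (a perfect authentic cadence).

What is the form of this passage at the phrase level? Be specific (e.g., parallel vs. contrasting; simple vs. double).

contrasting double period

Four phrases in two halves: the first half (bars 1-4) ends with a half cadence, the second (mm. 5–8) with a perfect authentic cadence — a large antecedent–consequent pair, i.e. a double period.
Phrase 3 begins with different material from phrase 1, making it contrasting.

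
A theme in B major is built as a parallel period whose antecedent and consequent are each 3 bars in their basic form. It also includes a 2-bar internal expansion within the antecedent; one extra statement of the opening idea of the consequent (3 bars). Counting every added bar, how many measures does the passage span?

11 measures

Basic parallel period: 3 + 3 = 6 bars.
6 (basic form) + 2 (internal expansion) + 3 (extra statement) = 11.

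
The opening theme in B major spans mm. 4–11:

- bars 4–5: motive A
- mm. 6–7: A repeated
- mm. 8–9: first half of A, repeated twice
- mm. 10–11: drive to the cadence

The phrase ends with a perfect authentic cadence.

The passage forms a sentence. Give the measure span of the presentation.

The presentation of a sentence is the basic idea (bars 4-5) plus its repetition (measures 6–7); the presentation is therefore measures 4–7.

measures 4–7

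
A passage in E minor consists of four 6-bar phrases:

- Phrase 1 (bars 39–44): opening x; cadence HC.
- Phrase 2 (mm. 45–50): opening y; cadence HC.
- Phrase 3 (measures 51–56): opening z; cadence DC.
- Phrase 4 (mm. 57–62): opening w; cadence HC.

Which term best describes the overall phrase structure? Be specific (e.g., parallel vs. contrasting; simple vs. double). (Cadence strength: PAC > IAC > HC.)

phrase group

Phrase 4 ends with a half cadence, no stronger than phrase 2's half cadence, so the four phrases do not form a double period; nor do phrases 3–4 duplicate 1–2, so it is not a repeated period. With no phrase reaching a conclusive cadence, the passage is a phrase group.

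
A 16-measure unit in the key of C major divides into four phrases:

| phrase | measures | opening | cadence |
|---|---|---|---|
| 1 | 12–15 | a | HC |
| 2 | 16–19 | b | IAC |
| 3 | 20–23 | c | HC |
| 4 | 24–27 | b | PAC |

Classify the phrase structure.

Four phrases in two halves: the first half (mm. 12–19) ends with an imperfect authentic cadence, the second (measures 20–27) with a perfect authentic cadence — a large antecedent–consequent pair, i.e. a double period.
Phrase 3 begins with different material from phrase 1, making it contrasting.

contrasting double period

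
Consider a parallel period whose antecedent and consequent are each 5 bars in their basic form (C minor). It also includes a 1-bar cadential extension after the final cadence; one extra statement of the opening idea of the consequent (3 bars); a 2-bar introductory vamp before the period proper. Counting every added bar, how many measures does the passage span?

Basic parallel period: 5 + 5 = 10 bars.
10 (basic form) + 1 (cadential extension) + 3 (extra statement) + 2 (introduction) = 16.

16 measures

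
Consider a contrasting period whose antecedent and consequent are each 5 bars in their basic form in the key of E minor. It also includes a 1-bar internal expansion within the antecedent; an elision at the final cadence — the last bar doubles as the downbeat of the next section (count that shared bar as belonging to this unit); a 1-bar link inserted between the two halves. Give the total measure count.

12 measures

Basic contrasting period: 5 + 5 = 10 bars.
10 (basic form) + 1 (internal expansion) + 1 (link) = 12.
The elision shares a bar with the next section but does not change this unit's count.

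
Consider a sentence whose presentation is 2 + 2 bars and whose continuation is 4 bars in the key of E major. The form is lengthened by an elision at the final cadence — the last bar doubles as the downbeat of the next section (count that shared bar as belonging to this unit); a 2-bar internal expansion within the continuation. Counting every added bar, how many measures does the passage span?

10 measures

Basic sentence: 2 + 2 + 4 = 8 bars.
8 (basic form) + 2 (internal expansion) = 10.
The elision shares a bar with the next section but does not change this unit's count.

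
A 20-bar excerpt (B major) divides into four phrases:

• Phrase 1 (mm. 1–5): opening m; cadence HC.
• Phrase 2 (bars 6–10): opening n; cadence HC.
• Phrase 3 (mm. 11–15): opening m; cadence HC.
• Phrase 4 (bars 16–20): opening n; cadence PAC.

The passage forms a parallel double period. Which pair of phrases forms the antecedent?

phrases 1 and 2

In a double period the first pair of phrases (ending half cadence) is the large antecedent and the second pair (ending perfect authentic cadence) is the large consequent; the antecedent is phrases 1 and 2.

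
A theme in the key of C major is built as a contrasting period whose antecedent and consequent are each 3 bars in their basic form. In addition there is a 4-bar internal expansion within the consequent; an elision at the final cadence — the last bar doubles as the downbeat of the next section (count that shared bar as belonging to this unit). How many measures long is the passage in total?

Basic contrasting period: 3 + 3 = 6 bars.
6 (basic form) + 4 (internal expansion) = 10.
The elision shares a bar with the next section but does not change this unit's count.

10 measures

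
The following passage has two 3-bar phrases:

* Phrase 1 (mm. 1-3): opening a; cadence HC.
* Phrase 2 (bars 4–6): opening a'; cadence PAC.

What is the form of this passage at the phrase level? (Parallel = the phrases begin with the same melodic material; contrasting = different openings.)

parallel period

Phrase 1 ends with a half cadence (weaker) and phrase 2 with a perfect authentic cadence (stronger): antecedent + consequent = a period.
The two phrases open with the same material (a / a'), so the period is parallel.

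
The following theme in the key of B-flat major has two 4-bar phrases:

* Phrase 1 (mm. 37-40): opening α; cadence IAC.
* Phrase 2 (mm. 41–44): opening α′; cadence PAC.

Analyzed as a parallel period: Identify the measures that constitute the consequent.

The antecedent is the phrase ending with the weaker cadence (imperfect authentic cadence, phrase 1) and the consequent the one ending more conclusively (perfect authentic cadence, phrase 2); the consequent is mm. 41–44.

measures 41–44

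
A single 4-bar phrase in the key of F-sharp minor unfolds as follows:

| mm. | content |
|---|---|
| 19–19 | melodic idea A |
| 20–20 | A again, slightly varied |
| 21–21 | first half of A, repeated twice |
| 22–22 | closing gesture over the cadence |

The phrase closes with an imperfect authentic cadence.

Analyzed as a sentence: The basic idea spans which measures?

measures 19–19

The presentation of a sentence is the basic idea (m. 19) plus its repetition (m. 20); the basic idea is therefore m. 19.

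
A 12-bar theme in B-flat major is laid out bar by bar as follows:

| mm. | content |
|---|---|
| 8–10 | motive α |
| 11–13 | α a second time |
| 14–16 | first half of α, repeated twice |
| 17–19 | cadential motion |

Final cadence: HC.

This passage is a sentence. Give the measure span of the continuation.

After the presentation (mm. 8-13), the continuation covers the fragmentation through the cadence: bars 14–19.

measures 14–19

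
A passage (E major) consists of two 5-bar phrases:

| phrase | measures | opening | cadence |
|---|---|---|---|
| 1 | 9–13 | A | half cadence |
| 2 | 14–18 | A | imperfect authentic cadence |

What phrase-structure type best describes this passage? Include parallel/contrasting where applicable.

parallel period

Phrase 1 ends with a half cadence (weaker) and phrase 2 with an imperfect authentic cadence (stronger): antecedent + consequent = a period.
The two phrases open with the same material (A / A), so the period is parallel.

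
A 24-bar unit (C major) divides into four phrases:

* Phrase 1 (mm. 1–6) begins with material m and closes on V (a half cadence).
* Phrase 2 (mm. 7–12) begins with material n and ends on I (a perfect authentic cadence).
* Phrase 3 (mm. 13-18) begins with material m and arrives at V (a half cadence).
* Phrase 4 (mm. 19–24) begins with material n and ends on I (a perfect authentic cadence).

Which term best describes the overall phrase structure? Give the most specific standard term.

The cadence pattern HC–PAC–HC–PAC is weak–strong twice, and phrases 3–4 restate phrases 1–2: a period heard twice, not a double period (which would end weakly at phrase 2).

repeated period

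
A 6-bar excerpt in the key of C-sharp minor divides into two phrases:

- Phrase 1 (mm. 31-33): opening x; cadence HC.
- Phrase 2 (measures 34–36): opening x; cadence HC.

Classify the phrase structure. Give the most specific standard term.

Both phrases have the same opening (x) and the same cadence (half cadence): the second is a restatement, not a consequent, so this is a repeated phrase rather than a period.

repeated phrase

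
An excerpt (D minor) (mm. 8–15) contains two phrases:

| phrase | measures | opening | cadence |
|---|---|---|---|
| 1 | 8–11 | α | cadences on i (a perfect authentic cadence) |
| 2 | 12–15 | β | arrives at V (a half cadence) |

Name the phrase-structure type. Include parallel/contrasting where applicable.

The second phrase closes with a half cadence, which is not stronger than the first phrase's perfect authentic cadence; without a weak→strong cadential pair there is no antecedent–consequent relationship, so this is a phrase group rather than a period.

phrase group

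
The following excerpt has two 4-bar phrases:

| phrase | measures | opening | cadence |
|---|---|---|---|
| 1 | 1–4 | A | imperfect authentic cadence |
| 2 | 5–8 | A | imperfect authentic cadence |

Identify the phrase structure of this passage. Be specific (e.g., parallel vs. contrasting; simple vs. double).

Both phrases have the same opening (A) and the same cadence (imperfect authentic cadence): the second is a restatement, not a consequent, so this is a repeated phrase rather than a period.

repeated phrase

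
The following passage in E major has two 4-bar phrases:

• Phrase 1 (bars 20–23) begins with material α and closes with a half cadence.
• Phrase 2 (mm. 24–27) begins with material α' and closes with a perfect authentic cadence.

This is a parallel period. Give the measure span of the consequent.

The phrase ending with the weaker cadence (half cadence) is the antecedent; the one ending more conclusively (perfect authentic cadence) is the consequent. The consequent is measures 24–27.

measures 24–27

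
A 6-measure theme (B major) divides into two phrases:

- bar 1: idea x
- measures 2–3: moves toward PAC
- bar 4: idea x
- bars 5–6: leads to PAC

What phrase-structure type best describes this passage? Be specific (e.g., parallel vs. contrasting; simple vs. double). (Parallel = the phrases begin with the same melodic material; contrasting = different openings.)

Both phrases have the same opening (x) and the same cadence (perfect authentic cadence): the second is a restatement, not a consequent, so this is a repeated phrase rather than a period.

repeated phrase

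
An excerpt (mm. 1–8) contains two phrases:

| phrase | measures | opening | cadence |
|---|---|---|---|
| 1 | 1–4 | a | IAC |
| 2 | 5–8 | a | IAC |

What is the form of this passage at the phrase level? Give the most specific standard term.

Both phrases have the same opening (a) and the same cadence (imperfect authentic cadence): the second is a restatement, not a consequent, so this is a repeated phrase rather than a period.

repeated phrase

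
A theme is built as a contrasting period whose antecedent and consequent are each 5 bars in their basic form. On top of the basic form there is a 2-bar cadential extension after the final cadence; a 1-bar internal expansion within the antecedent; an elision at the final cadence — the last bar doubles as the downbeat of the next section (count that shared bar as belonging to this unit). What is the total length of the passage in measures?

13 measures

Basic contrasting period: 5 + 5 = 10 bars.
10 (basic form) + 2 (cadential extension) + 1 (internal expansion) = 13.
The elision shares a bar with the next section but does not change this unit's count.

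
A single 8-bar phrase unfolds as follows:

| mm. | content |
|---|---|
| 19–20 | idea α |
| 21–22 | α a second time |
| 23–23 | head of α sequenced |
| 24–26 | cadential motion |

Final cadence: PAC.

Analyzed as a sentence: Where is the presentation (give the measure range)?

The presentation of a sentence is the basic idea (mm. 19–20) plus its repetition (measures 21-22); the presentation is therefore mm. 19–22.

measures 19–22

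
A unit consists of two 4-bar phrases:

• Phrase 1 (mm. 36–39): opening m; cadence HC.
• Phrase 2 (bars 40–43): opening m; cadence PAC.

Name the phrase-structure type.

parallel period

Phrase 1 ends with a half cadence (weaker) and phrase 2 with a perfect authentic cadence (stronger): antecedent + consequent = a period.
The two phrases open with the same material (m / m), so the period is parallel.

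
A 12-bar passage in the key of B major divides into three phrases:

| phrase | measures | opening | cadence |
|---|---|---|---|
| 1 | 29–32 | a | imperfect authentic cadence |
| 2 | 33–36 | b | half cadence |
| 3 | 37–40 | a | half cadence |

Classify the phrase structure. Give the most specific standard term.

phrase group

The final phrase closes with a half cadence, which is not stronger than the preceding half cadence; the 3 phrases lack an overall antecedent–consequent design and so form a phrase group.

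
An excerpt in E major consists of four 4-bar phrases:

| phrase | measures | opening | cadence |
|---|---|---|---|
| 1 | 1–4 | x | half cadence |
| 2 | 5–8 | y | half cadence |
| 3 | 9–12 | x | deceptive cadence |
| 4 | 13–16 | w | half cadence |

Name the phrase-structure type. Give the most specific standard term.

phrase group

Phrase 4 ends with a half cadence, no stronger than phrase 2's half cadence, so the four phrases do not form a double period; nor do phrases 3–4 duplicate 1–2, so it is not a repeated period. With no phrase reaching a conclusive cadence, the passage is a phrase group.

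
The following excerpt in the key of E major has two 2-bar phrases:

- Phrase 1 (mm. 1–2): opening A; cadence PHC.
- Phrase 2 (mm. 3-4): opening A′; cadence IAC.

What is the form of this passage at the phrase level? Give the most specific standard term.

Phrase 1 ends with a Phrygian half cadence (weaker) and phrase 2 with an imperfect authentic cadence (stronger): antecedent + consequent = a period.
The two phrases open with the same material (A / A′), so the period is parallel.

parallel period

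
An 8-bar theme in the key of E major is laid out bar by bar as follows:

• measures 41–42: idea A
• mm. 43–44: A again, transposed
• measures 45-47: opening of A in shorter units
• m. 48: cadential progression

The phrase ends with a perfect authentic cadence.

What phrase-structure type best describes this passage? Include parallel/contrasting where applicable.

Basic idea (measures 41–42) + its repetition (bars 43-44) form the presentation; fragmentation and cadence (measures 45–48) form the continuation — the 8-bar whole is a sentence.

sentence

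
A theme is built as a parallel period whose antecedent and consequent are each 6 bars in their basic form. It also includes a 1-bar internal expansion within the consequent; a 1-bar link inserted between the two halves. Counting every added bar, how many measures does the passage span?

Basic parallel period: 6 + 6 = 12 bars.
12 (basic form) + 1 (internal expansion) + 1 (link) = 14.

14 measures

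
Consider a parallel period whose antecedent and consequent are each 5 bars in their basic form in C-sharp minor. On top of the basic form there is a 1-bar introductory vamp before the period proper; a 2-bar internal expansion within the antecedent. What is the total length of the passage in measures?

Basic parallel period: 5 + 5 = 10 bars.
10 (basic form) + 1 (introduction) + 2 (internal expansion) = 13.

13 measures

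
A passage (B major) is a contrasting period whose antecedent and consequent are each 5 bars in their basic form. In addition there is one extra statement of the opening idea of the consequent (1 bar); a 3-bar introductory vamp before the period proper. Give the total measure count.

Basic contrasting period: 5 + 5 = 10 bars.
10 (basic form) + 1 (extra statement) + 3 (introduction) = 14.

14 measures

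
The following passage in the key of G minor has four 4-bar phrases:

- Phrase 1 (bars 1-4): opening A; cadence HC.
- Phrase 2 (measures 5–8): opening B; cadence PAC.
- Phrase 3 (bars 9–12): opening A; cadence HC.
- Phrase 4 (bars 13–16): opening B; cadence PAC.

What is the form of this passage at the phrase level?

The cadence pattern HC–PAC–HC–PAC is weak–strong twice, and phrases 3–4 restate phrases 1–2: a period heard twice, not a double period (which would end weakly at phrase 2).

repeated period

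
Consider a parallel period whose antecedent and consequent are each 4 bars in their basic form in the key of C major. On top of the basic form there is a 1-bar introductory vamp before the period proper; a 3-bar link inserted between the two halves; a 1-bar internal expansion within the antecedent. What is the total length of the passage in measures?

13 measures

Basic parallel period: 4 + 4 = 8 bars.
8 (basic form) + 1 (introduction) + 3 (link) + 1 (internal expansion) = 13.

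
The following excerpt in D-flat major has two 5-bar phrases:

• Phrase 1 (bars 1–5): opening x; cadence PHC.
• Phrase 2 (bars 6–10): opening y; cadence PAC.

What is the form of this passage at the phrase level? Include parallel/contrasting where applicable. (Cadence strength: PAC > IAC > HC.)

contrasting period

Phrase 1 ends with a Phrygian half cadence (weaker) and phrase 2 with a perfect authentic cadence (stronger): antecedent + consequent = a period.
The two phrases open with different material (x / y), so the period is contrasting.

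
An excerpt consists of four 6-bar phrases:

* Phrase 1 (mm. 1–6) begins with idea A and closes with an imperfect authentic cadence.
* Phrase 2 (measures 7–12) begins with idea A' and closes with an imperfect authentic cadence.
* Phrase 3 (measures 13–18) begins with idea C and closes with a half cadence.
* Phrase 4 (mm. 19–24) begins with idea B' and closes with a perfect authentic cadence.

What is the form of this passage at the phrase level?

Four phrases in two halves: the first half (mm. 1–12) ends with an imperfect authentic cadence, the second (measures 13–24) with a perfect authentic cadence — a large antecedent–consequent pair, i.e. a double period.
Phrase 3 begins with different material from phrase 1, making it contrasting.

contrasting double period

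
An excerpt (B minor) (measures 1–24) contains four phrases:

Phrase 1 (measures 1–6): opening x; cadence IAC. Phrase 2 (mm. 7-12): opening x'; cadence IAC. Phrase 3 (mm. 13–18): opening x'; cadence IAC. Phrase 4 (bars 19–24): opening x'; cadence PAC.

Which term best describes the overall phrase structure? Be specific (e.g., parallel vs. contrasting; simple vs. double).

parallel double period

Four phrases in two halves: the first half (mm. 1–12) ends with an imperfect authentic cadence, the second (mm. 13–24) with a perfect authentic cadence — a large antecedent–consequent pair, i.e. a double period.
Phrase 3 begins with the same material as phrase 1, making it parallel.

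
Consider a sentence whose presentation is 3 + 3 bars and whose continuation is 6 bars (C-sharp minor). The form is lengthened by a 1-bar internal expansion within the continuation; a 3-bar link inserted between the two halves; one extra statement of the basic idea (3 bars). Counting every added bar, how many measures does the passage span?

19 measures

Basic sentence: 3 + 3 + 6 = 12 bars.
12 (basic form) + 1 (internal expansion) + 3 (link) + 3 (extra statement) = 19.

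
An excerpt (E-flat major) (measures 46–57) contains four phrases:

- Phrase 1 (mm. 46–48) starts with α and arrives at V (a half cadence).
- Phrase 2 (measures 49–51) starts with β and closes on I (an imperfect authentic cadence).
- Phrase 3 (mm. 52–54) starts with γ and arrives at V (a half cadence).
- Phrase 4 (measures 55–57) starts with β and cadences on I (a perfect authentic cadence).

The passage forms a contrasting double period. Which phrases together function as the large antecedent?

phrases 1 and 2

In a double period the first pair of phrases (ending imperfect authentic cadence) is the large antecedent and the second pair (ending perfect authentic cadence) is the large consequent; the antecedent is phrases 1 and 2.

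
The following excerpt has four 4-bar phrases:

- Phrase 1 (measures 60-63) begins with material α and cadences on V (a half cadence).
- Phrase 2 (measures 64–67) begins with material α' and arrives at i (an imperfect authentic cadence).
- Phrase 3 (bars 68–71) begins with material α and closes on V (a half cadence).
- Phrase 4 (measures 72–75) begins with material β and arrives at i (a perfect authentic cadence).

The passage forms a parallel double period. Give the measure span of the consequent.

measures 68–75

In a double period the first pair of phrases (ending imperfect authentic cadence) is the large antecedent and the second pair (ending perfect authentic cadence) is the large consequent; the consequent is measures 68–75.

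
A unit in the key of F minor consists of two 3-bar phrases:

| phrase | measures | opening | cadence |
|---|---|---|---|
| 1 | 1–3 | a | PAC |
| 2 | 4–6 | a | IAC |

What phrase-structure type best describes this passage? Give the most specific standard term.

phrase group

The second phrase closes with an imperfect authentic cadence, which is not stronger than the first phrase's perfect authentic cadence; without a weak→strong cadential pair there is no antecedent–consequent relationship, so this is a phrase group rather than a period.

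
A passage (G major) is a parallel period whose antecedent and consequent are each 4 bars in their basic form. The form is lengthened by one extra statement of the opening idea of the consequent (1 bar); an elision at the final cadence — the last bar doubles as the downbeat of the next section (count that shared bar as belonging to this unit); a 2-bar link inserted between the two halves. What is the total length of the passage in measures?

11 measures

Basic parallel period: 4 + 4 = 8 bars.
8 (basic form) + 1 (extra statement) + 2 (link) = 11.
The elision shares a bar with the next section but does not change this unit's count.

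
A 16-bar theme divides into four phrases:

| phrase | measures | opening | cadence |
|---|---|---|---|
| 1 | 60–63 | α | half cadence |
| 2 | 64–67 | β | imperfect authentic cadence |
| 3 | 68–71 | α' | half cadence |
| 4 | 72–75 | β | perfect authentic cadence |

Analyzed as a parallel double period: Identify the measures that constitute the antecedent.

measures 60–67

In a double period the four phrases pair into a large antecedent (phrases 1–2, ending imperfect authentic cadence) and a large consequent (phrases 3–4, ending perfect authentic cadence). The antecedent spans measures 60–67.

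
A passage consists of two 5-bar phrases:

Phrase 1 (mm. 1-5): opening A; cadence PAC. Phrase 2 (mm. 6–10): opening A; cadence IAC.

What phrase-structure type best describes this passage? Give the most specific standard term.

phrase group

The second phrase closes with an imperfect authentic cadence, which is not stronger than the first phrase's perfect authentic cadence; without a weak→strong cadential pair there is no antecedent–consequent relationship, so this is a phrase group rather than a period.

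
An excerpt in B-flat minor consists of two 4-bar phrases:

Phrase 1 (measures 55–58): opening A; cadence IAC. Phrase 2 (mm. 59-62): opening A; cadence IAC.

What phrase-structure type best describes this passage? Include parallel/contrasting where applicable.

Both phrases have the same opening (A) and the same cadence (imperfect authentic cadence): the second is a restatement, not a consequent, so this is a repeated phrase rather than a period.

repeated phrase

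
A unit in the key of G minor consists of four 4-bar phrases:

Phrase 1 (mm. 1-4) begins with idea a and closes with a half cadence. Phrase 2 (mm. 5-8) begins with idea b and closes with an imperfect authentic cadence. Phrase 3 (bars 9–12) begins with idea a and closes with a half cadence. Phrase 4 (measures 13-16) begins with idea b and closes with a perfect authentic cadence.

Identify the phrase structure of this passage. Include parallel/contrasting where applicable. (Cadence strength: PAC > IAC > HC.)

parallel double period

Four phrases in two halves: the first half (bars 1–8) ends with an imperfect authentic cadence, the second (mm. 9–16) with a perfect authentic cadence — a large antecedent–consequent pair, i.e. a double period.
Phrase 3 begins with the same material as phrase 1, making it parallel.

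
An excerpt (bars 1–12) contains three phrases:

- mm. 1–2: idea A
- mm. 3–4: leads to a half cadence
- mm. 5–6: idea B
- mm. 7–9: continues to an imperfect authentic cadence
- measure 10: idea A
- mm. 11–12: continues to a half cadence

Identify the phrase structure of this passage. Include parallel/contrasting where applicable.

phrase group

The final phrase closes with a half cadence, which is not stronger than the preceding imperfect authentic cadence; the 3 phrases lack an overall antecedent–consequent design and so form a phrase group.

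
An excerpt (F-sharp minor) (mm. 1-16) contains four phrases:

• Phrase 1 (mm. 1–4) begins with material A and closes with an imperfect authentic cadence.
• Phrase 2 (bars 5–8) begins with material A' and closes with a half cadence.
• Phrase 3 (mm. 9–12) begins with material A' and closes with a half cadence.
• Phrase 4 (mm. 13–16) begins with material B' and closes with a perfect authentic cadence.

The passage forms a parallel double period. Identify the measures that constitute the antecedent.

In a double period the four phrases pair into a large antecedent (phrases 1–2, ending half cadence) and a large consequent (phrases 3–4, ending perfect authentic cadence). The antecedent spans mm. 1-8.

measures 1–8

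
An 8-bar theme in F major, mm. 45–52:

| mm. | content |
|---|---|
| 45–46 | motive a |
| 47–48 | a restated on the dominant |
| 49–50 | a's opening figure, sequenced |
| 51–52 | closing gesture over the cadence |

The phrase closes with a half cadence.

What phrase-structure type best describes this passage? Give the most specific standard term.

sentence

Basic idea (measures 45-46) + its repetition (mm. 47-48) form the presentation; fragmentation and cadence (mm. 49-52) form the continuation — the 8-bar whole is a sentence.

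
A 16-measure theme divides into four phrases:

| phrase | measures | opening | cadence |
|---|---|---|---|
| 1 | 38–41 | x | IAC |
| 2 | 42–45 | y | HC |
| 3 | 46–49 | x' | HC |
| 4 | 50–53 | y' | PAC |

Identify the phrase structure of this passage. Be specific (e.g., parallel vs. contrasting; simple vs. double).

Four phrases in two halves: the first half (bars 38-45) ends with a half cadence, the second (measures 46–53) with a perfect authentic cadence — a large antecedent–consequent pair, i.e. a double period.
Phrase 3 begins with the same material as phrase 1, making it parallel.

parallel double period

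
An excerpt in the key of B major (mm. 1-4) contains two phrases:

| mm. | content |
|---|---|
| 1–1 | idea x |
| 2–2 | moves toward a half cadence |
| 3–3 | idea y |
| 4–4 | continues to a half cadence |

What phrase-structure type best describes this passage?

phrase group

The second phrase closes with a half cadence, which is not stronger than the first phrase's half cadence; without a weak→strong cadential pair there is no antecedent–consequent relationship, so this is a phrase group rather than a period.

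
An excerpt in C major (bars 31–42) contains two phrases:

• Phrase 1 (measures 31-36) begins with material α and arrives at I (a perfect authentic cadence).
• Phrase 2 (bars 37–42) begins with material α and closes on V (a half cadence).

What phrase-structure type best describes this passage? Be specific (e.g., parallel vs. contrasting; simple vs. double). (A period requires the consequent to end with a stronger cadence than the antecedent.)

phrase group

The second phrase closes with a half cadence, which is not stronger than the first phrase's perfect authentic cadence; without a weak→strong cadential pair there is no antecedent–consequent relationship, so this is a phrase group rather than a period.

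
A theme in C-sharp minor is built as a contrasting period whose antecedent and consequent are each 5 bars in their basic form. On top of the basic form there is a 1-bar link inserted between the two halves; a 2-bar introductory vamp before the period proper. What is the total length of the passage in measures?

Basic contrasting period: 5 + 5 = 10 bars.
10 (basic form) + 1 (link) + 2 (introduction) = 13.

13 measures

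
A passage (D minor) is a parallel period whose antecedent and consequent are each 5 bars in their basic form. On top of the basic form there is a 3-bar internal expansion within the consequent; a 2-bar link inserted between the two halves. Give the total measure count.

Basic parallel period: 5 + 5 = 10 bars.
10 (basic form) + 3 (internal expansion) + 2 (link) = 15.

15 measures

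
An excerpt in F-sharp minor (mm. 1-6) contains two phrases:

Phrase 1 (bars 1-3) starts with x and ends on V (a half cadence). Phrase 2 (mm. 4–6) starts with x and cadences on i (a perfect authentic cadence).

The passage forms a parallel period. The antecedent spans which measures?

measures 1–3

The antecedent is the phrase ending with the weaker cadence (half cadence, phrase 1) and the consequent the one ending more conclusively (perfect authentic cadence, phrase 2); the antecedent is mm. 1–3.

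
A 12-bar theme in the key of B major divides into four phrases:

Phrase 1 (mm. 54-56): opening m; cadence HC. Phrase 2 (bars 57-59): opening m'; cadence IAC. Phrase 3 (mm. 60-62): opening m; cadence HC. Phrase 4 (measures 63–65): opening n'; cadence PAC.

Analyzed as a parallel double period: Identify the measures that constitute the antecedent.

measures 54–59

In a double period the four phrases pair into a large antecedent (phrases 1–2, ending imperfect authentic cadence) and a large consequent (phrases 3–4, ending perfect authentic cadence). The antecedent spans measures 54–59.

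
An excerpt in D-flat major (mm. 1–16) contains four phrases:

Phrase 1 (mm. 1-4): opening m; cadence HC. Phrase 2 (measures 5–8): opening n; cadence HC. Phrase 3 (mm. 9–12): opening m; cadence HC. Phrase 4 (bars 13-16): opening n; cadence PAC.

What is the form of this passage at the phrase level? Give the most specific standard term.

Four phrases in two halves: the first half (mm. 1-8) ends with a half cadence, the second (bars 9–16) with a perfect authentic cadence — a large antecedent–consequent pair, i.e. a double period.
Phrase 3 begins with the same material as phrase 1, making it parallel.

parallel double period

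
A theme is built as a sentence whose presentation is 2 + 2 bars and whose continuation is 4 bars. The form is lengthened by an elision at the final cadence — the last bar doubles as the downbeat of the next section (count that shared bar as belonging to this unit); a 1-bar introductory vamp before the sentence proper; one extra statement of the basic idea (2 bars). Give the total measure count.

11 measures

Basic sentence: 2 + 2 + 4 = 8 bars.
8 (basic form) + 1 (introduction) + 2 (extra statement) = 11.
The elision shares a bar with the next section but does not change this unit's count.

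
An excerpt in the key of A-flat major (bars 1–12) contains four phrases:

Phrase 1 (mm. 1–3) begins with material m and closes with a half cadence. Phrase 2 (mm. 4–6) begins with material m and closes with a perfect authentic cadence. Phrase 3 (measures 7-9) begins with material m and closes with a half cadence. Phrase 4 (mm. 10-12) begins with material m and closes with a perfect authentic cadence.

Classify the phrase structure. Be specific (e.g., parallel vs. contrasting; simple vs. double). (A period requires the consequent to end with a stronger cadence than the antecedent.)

repeated period

The cadence pattern HC–PAC–HC–PAC is weak–strong twice, and phrases 3–4 restate phrases 1–2: a period heard twice, not a double period (which would end weakly at phrase 2).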